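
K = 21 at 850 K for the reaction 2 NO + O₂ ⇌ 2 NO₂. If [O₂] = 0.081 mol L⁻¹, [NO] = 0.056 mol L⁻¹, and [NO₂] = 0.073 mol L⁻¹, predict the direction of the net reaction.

no net change (already at equilibrium)

Q = [NO₂]² / ([NO]²·[O₂]) = (0.073)² / ((0.056)²·(0.081)) = 21
Q = 21 = K, so the system is already at equilibrium.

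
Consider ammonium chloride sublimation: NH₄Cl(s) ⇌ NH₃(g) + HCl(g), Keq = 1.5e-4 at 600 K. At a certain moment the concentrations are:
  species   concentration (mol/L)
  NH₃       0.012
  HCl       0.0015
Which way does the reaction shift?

in the forward direction

(NH₄Cl is a pure solid — omitted from Q.)
Q = [NH₃]·[HCl] = (0.012)·(0.0015) = 1.8e-5
Q = 1.8e-5 < Keq = 1.5e-4, so the forward reaction proceeds.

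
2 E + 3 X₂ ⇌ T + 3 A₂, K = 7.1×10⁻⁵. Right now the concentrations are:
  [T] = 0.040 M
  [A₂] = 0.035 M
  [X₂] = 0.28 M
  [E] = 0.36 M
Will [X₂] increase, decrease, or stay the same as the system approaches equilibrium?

Q = [T]·[A₂]³ / ([E]²·[X₂]³) = (0.040)·(0.035)³ / ((0.36)²·(0.28)³) = 6.0×10⁻⁴
Q = 6.0×10⁻⁴ > K = 7.1×10⁻⁵: net reverse reaction.
X₂ is a reactant, so it increases.

increase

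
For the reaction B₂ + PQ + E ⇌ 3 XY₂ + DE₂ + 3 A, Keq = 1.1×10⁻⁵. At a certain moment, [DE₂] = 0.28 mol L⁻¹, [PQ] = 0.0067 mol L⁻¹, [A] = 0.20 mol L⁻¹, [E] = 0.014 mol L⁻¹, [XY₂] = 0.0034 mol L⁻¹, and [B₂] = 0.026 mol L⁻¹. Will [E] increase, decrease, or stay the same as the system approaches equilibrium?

Q = [XY₂]³·[DE₂]·[A]³ / ([B₂]·[PQ]·[E]) = (0.0034)³·(0.28)·(0.20)³ / ((0.026)·(0.0067)·(0.014)) = 3.6×10⁻⁵
Q = 3.6×10⁻⁵ > Keq = 1.1×10⁻⁵: net reverse reaction.
E is a reactant, so it increases.

increase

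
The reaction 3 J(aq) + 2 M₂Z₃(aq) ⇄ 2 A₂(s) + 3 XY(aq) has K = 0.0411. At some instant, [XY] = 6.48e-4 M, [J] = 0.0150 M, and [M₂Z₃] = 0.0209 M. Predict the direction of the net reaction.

(A₂ is a pure solid — omitted from Q.)
Q = [XY]³ / ([J]³·[M₂Z₃]²) = (6.48e-4)³ / ((0.0150)³·(0.0209)²) = 0.185
Q = 0.185 > K = 0.0411, so the reverse reaction proceeds.

in the reverse direction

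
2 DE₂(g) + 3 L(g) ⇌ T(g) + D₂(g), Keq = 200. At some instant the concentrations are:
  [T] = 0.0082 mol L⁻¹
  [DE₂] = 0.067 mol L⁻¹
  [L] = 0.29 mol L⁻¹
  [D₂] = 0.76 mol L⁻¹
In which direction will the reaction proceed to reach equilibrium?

forward (toward products)

Q = [T]·[D₂] / ([DE₂]²·[L]³) = (0.0082)·(0.76) / ((0.067)²·(0.29)³) = 57
Q = 57 < Keq = 200, so the forward reaction proceeds.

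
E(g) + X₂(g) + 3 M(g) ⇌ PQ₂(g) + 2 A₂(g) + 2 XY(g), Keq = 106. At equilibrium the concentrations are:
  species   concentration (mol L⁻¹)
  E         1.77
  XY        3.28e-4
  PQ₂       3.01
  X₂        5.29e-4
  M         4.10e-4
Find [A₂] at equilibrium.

[A₂] = 0.00460 mol L⁻¹

At equilibrium, Keq = [PQ₂]·[A₂]²·[XY]² / ([E]·[X₂]·[M]³) = 106.
(3.01)·([A₂])²·(3.28e-4)² / ((1.77)·(5.29e-4)·(4.10e-4)³) = 106
[A₂]² = 2.11e-5 ⇒ [A₂] = 0.00460 mol L⁻¹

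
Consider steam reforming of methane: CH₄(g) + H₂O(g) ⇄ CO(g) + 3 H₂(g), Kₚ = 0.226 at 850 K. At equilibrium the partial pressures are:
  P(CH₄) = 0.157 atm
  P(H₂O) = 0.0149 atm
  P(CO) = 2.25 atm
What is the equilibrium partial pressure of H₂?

At equilibrium, Kₚ = P(CO)·P(H₂)³ / (P(CH₄)·P(H₂O)) = 0.226.
(2.25)·(P(H₂))³ / ((0.157)·(0.0149)) = 0.226
P(H₂)³ = 2.35×10⁻⁴ ⇒ P(H₂) = 0.0617 atm

P(H₂) = 0.0617 atm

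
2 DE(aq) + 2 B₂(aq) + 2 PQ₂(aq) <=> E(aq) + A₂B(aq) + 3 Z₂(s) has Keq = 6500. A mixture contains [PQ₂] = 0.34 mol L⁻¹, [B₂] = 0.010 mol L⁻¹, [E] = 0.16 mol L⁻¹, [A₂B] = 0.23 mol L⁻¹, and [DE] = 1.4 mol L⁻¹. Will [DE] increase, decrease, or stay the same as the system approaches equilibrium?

(Z₂ is a pure solid — omitted from Q.)
Q = [E]·[A₂B] / ([DE]²·[B₂]²·[PQ₂]²) = (0.16)·(0.23) / ((1.4)²·(0.010)²·(0.34)²) = 1600
Q = 1600 < Keq = 6500: net forward reaction.
DE is a reactant, so it decreases.

decrease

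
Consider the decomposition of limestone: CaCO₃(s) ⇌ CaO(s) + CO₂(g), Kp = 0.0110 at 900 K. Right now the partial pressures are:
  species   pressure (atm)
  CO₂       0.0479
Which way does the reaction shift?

(CaCO₃, CaO are pure solids — omitted from Qp.)
Qp = P(CO₂) = 0.0479
Qp = 0.0479 > Kp = 0.0110, so the reverse reaction proceeds.

to the left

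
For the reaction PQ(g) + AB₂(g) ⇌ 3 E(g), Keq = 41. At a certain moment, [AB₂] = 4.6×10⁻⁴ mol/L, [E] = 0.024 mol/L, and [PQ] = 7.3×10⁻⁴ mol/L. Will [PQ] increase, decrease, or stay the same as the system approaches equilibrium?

stay the same

Q = [E]³ / ([PQ]·[AB₂]) = (0.024)³ / ((7.3×10⁻⁴)·(4.6×10⁻⁴)) = 41
Q = 41 = Keq; the system is at equilibrium.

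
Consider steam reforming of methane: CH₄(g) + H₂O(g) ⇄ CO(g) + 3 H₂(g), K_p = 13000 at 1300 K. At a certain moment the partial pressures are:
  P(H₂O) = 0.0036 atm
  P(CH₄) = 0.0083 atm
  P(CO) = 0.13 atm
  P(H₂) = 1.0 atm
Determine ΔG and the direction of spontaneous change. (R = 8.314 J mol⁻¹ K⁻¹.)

Q_p = P(CO)·P(H₂)³ / (P(CH₄)·P(H₂O)) = (0.13)·(1.0)³ / ((0.0083)·(0.0036)) = 4350
ΔG = RT ln(Q_p/K_p) = (8.314 J mol⁻¹ K⁻¹)(1300 K) × ln(4350/13000)
   = (10.81 kJ/mol)(-1.095) = -11.8 kJ/mol
ΔG < 0, so the forward reaction is spontaneous (proceeds forward).

ΔG = -11.8 kJ/mol; the forward reaction is spontaneous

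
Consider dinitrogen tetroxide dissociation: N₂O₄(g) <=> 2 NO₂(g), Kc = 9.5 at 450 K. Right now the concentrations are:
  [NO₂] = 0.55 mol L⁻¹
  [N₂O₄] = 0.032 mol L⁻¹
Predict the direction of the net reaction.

at equilibrium

Qc = [NO₂]² / [N₂O₄] = (0.55)² / (0.032) = 9.5
Qc = 9.5 = Kc, so the system is already at equilibrium.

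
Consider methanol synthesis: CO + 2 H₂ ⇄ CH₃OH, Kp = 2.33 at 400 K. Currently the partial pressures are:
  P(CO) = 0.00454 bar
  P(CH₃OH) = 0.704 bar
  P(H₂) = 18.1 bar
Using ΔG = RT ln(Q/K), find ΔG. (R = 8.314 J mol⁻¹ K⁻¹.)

Qp = P(CH₃OH) / (P(CO)·P(H₂)²) = (0.704) / ((0.00454)·(18.1)²) = 0.473
ΔG = RT ln(Qp/Kp) = (8.314 J mol⁻¹ K⁻¹)(400 K) × ln(0.473/2.33)
   = (3.326 kJ/mol)(-1.595) = -5.30 kJ/mol
ΔG < 0, so the forward reaction is spontaneous (proceeds forward).

ΔG = -5.30 kJ/mol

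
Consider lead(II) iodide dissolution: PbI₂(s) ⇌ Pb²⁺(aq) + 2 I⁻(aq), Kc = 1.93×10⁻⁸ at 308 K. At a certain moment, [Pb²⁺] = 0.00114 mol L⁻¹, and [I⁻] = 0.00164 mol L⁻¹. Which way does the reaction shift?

in the forward direction

(PbI₂ is a pure solid — omitted from Qc.)
Qc = [Pb²⁺]·[I⁻]² = (0.00114)·(0.00164)² = 3.07×10⁻⁹
Qc = 3.07×10⁻⁹ < Kc = 1.93×10⁻⁸, so the forward reaction proceeds.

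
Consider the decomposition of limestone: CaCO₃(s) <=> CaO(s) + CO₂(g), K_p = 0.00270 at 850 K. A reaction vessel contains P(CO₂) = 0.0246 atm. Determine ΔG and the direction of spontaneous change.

(CaCO₃, CaO are pure solids — omitted from Q_p.)
Q_p = P(CO₂) = 0.0246
ΔG = RT ln(Q_p/K_p) = (8.314 J mol⁻¹ K⁻¹)(850 K) × ln(0.0246/0.00270)
   = (7.067 kJ/mol)(2.209) = 15.6 kJ/mol
ΔG > 0, so the forward reaction is non-spontaneous (proceeds in reverse).

ΔG = 15.6 kJ/mol; the forward reaction is non-spontaneous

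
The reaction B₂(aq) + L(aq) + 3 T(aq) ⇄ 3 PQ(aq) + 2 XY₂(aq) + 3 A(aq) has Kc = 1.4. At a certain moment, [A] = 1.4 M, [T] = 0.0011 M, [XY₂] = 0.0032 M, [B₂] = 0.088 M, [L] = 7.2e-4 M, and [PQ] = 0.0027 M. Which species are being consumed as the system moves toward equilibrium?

PQ, XY₂, A (products)

Qc = [PQ]³·[XY₂]²·[A]³ / ([B₂]·[L]·[T]³) = (0.0027)³·(0.0032)²·(1.4)³ / ((0.088)·(7.2e-4)·(0.0011)³) = 6.6
Qc = 6.6 > Kc = 1.4: net reverse reaction.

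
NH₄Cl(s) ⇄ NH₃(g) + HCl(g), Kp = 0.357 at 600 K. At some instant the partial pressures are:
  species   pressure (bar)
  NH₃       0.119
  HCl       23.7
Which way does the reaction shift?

reverse (toward reactants)

(NH₄Cl is a pure solid — omitted from Qp.)
Qp = P(NH₃)·P(HCl) = (0.119)·(23.7) = 2.82
Qp = 2.82 > Kp = 0.357, so the reverse reaction proceeds.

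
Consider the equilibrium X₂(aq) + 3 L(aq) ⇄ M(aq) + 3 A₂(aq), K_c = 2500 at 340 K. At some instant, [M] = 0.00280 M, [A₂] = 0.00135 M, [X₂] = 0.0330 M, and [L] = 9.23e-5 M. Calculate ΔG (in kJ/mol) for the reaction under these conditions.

ΔG = -6.34 kJ/mol

Q_c = [M]·[A₂]³ / ([X₂]·[L]³) = (0.00280)·(0.00135)³ / ((0.0330)·(9.23e-5)³) = 265
ΔG = RT ln(Q_c/K_c) = (8.314 J mol⁻¹ K⁻¹)(340 K) × ln(265/2500)
   = (2.827 kJ/mol)(-2.244) = -6.34 kJ/mol
ΔG < 0, so the forward reaction is spontaneous (proceeds forward).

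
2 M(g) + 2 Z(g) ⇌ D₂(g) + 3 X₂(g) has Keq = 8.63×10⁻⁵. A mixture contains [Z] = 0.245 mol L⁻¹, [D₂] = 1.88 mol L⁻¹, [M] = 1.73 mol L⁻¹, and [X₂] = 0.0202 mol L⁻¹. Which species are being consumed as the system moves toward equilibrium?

Q = [D₂]·[X₂]³ / ([M]²·[Z]²) = (1.88)·(0.0202)³ / ((1.73)²·(0.245)²) = 8.63×10⁻⁵
Q = 8.63×10⁻⁵ = Keq; the system is at equilibrium.

none (at equilibrium)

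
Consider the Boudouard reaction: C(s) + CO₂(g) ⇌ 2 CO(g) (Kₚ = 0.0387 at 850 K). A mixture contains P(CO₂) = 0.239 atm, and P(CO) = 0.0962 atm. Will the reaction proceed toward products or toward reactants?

neither direction; the system is at equilibrium

(C is a pure solid — omitted from Qₚ.)
Qₚ = P(CO)² / P(CO₂) = (0.0962)² / (0.239) = 0.0387
Qₚ = 0.0387 = Kₚ, so the system is already at equilibrium.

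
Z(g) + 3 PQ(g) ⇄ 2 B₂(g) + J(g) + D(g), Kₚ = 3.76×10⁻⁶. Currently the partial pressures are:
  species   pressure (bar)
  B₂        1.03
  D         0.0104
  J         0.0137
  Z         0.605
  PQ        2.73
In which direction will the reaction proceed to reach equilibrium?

Qₚ = P(B₂)²·P(J)·P(D) / (P(Z)·P(PQ)³) = (1.03)²·(0.0137)·(0.0104) / ((0.605)·(2.73)³) = 1.23×10⁻⁵
Qₚ = 1.23×10⁻⁵ > Kₚ = 3.76×10⁻⁶, so the reverse reaction proceeds.

to the left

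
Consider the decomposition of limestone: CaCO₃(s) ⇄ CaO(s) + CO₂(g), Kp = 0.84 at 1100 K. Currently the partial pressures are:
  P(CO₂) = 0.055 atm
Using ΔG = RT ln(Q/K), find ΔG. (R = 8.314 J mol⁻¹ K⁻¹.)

(CaCO₃, CaO are pure solids — omitted from Qp.)
Qp = P(CO₂) = 0.0550
ΔG = RT ln(Qp/Kp) = (8.314 J mol⁻¹ K⁻¹)(1100 K) × ln(0.0550/0.84)
   = (9.145 kJ/mol)(-2.726) = -24.9 kJ/mol
ΔG < 0, so the forward reaction is spontaneous (proceeds forward).

ΔG = -24.9 kJ/mol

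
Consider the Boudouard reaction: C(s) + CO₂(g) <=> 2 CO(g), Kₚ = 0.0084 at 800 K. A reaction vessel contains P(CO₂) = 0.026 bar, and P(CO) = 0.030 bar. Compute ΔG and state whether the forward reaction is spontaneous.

ΔG = 9.42 kJ/mol; the forward reaction is non-spontaneous

(C is a pure solid — omitted from Qₚ.)
Qₚ = P(CO)² / P(CO₂) = (0.030)² / (0.026) = 0.0346
ΔG = RT ln(Qₚ/Kₚ) = (8.314 J mol⁻¹ K⁻¹)(800 K) × ln(0.0346/0.0084)
   = (6.651 kJ/mol)(1.416) = 9.42 kJ/mol
ΔG > 0, so the forward reaction is non-spontaneous (proceeds in reverse).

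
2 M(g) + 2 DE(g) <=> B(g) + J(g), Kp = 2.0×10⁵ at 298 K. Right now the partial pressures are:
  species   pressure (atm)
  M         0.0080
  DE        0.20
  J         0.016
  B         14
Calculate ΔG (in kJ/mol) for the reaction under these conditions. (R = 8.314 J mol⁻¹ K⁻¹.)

ΔG = -2.05 kJ/mol

Qp = P(B)·P(J) / (P(M)²·P(DE)²) = (14)·(0.016) / ((0.0080)²·(0.20)²) = 87500
ΔG = RT ln(Qp/Kp) = (8.314 J mol⁻¹ K⁻¹)(298 K) × ln(87500/2.0×10⁵)
   = (2.478 kJ/mol)(-0.8267) = -2.05 kJ/mol
ΔG < 0, so the forward reaction is spontaneous (proceeds forward).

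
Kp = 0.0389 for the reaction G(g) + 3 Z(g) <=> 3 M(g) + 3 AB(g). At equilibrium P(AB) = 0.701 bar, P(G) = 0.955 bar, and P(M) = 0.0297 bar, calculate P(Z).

At equilibrium, Kp = P(M)³·P(AB)³ / (P(G)·P(Z)³) = 0.0389.
(0.0297)³·(0.701)³ / ((0.955)·(P(Z))³) = 0.0389
P(Z)³ = 2.43e-4 ⇒ P(Z) = 0.0624 bar

P(Z) = 0.0624 bar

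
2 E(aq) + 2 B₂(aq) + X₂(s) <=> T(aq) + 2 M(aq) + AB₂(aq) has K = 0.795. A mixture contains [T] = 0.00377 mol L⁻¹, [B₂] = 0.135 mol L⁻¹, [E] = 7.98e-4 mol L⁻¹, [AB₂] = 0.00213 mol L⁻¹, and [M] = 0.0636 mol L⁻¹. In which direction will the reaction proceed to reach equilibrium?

to the left

(X₂ is a pure solid — omitted from Q.)
Q = [T]·[M]²·[AB₂] / ([E]²·[B₂]²) = (0.00377)·(0.0636)²·(0.00213) / ((7.98e-4)²·(0.135)²) = 2.80
Q = 2.80 > K = 0.795, so the reverse reaction proceeds.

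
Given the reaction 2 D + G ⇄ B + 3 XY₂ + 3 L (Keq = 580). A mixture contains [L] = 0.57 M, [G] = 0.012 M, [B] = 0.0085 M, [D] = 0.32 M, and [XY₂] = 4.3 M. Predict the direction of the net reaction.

toward products

Q = [B]·[XY₂]³·[L]³ / ([D]²·[G]) = (0.0085)·(4.3)³·(0.57)³ / ((0.32)²·(0.012)) = 100
Q = 100 < Keq = 580, so the forward reaction proceeds.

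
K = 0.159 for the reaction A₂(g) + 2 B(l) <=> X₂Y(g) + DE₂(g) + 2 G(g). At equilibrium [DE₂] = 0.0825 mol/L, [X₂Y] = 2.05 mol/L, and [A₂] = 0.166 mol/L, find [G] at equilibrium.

(B is a pure liquid — omitted from K.)
At equilibrium, K = [X₂Y]·[DE₂]·[G]² / [A₂] = 0.159.
(2.05)·(0.0825)·([G])² / (0.166) = 0.159
[G]² = 0.156 ⇒ [G] = 0.395 mol/L

[G] = 0.395 mol/L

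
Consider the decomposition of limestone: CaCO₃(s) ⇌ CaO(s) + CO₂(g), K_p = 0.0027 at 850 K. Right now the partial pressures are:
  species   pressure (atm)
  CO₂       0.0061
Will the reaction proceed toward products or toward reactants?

to the left

(CaCO₃, CaO are pure solids — omitted from Q_p.)
Q_p = P(CO₂) = 0.0061
Q_p = 0.0061 > K_p = 0.0027, so the reverse reaction proceeds.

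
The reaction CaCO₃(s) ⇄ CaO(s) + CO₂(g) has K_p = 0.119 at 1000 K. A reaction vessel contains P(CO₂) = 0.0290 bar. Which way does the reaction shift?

in the forward direction

(CaCO₃, CaO are pure solids — omitted from Q_p.)
Q_p = P(CO₂) = 0.0290
Q_p = 0.0290 < K_p = 0.119, so the forward reaction proceeds.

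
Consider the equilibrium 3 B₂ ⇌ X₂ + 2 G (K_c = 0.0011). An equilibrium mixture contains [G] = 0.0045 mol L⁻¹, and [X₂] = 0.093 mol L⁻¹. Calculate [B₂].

[B₂] = 0.12 mol L⁻¹

At equilibrium, K_c = [X₂]·[G]² / [B₂]³ = 0.0011.
(0.093)·(0.0045)² / ([B₂])³ = 0.0011
[B₂]³ = 0.00171 ⇒ [B₂] = 0.12 mol L⁻¹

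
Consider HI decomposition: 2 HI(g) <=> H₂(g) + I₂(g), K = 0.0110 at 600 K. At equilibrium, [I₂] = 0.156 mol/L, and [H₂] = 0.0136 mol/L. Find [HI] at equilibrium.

At equilibrium, K = [H₂]·[I₂] / [HI]² = 0.0110.
(0.0136)·(0.156) / ([HI])² = 0.0110
[HI]² = 0.193 ⇒ [HI] = 0.439 mol/L

[HI] = 0.439 mol/L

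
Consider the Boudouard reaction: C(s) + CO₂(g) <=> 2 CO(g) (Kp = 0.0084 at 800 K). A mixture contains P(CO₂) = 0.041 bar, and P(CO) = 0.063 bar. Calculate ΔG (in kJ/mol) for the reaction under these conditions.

ΔG = 16.3 kJ/mol

(C is a pure solid — omitted from Qp.)
Qp = P(CO)² / P(CO₂) = (0.063)² / (0.041) = 0.0968
ΔG = RT ln(Qp/Kp) = (8.314 J mol⁻¹ K⁻¹)(800 K) × ln(0.0968/0.0084)
   = (6.651 kJ/mol)(2.444) = 16.3 kJ/mol
ΔG > 0, so the forward reaction is non-spontaneous (proceeds in reverse).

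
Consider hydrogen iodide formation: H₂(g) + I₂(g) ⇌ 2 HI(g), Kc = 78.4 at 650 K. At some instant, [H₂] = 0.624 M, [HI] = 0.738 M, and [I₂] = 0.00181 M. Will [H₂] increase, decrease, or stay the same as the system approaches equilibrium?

increase

Qc = [HI]² / ([H₂]·[I₂]) = (0.738)² / ((0.624)·(0.00181)) = 482
Qc = 482 > Kc = 78.4: net reverse reaction.
H₂ is a reactant, so it increases.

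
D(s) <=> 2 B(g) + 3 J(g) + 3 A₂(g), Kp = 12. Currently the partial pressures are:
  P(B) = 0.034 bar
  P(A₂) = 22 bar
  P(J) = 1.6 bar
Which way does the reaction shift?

(D is a pure solid — omitted from Qp.)
Qp = P(B)²·P(J)³·P(A₂)³ = (0.034)²·(1.6)³·(22)³ = 50
Qp = 50 > Kp = 12, so the reverse reaction proceeds.

reverse (toward reactants)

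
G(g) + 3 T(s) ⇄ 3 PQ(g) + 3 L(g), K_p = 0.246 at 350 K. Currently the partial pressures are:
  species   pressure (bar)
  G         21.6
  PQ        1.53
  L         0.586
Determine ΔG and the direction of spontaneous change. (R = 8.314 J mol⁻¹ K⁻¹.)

ΔG = -5.81 kJ/mol; the forward reaction is spontaneous

(T is a pure solid — omitted from Q_p.)
Q_p = P(PQ)³·P(L)³ / P(G) = (1.53)³·(0.586)³ / (21.6) = 0.0334
ΔG = RT ln(Q_p/K_p) = (8.314 J mol⁻¹ K⁻¹)(350 K) × ln(0.0334/0.246)
   = (2.910 kJ/mol)(-1.997) = -5.81 kJ/mol
ΔG < 0, so the forward reaction is spontaneous (proceeds forward).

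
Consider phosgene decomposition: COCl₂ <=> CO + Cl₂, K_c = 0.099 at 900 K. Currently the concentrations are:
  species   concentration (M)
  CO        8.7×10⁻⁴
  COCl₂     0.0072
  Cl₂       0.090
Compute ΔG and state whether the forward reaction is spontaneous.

ΔG = -16.5 kJ/mol; the forward reaction is spontaneous

Q_c = [CO]·[Cl₂] / [COCl₂] = (8.7×10⁻⁴)·(0.090) / (0.0072) = 0.0109
ΔG = RT ln(Q_c/K_c) = (8.314 J mol⁻¹ K⁻¹)(900 K) × ln(0.0109/0.099)
   = (7.483 kJ/mol)(-2.206) = -16.5 kJ/mol
ΔG < 0, so the forward reaction is spontaneous (proceeds forward).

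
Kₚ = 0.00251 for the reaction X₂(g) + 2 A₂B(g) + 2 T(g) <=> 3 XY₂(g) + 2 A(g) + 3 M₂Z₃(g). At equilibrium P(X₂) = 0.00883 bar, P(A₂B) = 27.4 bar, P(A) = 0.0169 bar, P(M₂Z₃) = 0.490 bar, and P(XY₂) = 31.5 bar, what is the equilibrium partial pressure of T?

At equilibrium, Kₚ = P(XY₂)³·P(A)²·P(M₂Z₃)³ / (P(X₂)·P(A₂B)²·P(T)²) = 0.00251.
(31.5)³·(0.0169)²·(0.490)³ / ((0.00883)·(27.4)²·(P(T))²) = 0.00251
P(T)² = 63.1 ⇒ P(T) = 7.94 bar

P(T) = 7.94 bar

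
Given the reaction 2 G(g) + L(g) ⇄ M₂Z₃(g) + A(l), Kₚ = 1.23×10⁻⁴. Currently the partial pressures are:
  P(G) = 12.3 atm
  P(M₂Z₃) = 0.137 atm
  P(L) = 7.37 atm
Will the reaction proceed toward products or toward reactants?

no net change (already at equilibrium)

(A is a pure liquid — omitted from Qₚ.)
Qₚ = P(M₂Z₃) / (P(G)²·P(L)) = (0.137) / ((12.3)²·(7.37)) = 1.23×10⁻⁴
Qₚ = 1.23×10⁻⁴ = Kₚ, so the system is already at equilibrium.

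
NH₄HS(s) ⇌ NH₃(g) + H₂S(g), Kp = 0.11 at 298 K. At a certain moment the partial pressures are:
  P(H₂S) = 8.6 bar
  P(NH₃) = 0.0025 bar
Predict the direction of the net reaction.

(NH₄HS is a pure solid — omitted from Qp.)
Qp = P(NH₃)·P(H₂S) = (0.0025)·(8.6) = 0.021
Qp = 0.021 < Kp = 0.11, so the forward reaction proceeds.

toward products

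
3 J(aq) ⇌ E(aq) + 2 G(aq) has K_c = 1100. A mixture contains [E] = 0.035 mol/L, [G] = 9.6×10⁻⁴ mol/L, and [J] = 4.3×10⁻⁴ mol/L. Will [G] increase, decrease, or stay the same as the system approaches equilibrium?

increase

Q_c = [E]·[G]² / [J]³ = (0.035)·(9.6×10⁻⁴)² / (4.3×10⁻⁴)³ = 410
Q_c = 410 < K_c = 1100: net forward reaction.
G is a product, so it increases.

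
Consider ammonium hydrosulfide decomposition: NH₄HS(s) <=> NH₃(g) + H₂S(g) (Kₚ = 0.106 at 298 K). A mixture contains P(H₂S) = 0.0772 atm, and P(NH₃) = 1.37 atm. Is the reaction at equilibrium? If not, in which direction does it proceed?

(NH₄HS is a pure solid — omitted from Qₚ.)
Qₚ = P(NH₃)·P(H₂S) = (1.37)·(0.0772) = 0.106
Qₚ = 0.106 = Kₚ, so the system is already at equilibrium.

at equilibrium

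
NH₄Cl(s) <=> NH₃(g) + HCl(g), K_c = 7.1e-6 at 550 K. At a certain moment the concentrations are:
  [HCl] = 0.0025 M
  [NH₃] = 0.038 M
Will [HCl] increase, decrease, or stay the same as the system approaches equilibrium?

decrease

(NH₄Cl is a pure solid — omitted from Q_c.)
Q_c = [NH₃]·[HCl] = (0.038)·(0.0025) = 9.5e-5
Q_c = 9.5e-5 > K_c = 7.1e-6: net reverse reaction.
HCl is a product, so it decreases.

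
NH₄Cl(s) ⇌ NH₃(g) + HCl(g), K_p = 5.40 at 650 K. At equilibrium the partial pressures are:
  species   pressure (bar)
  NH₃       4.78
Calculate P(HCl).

(NH₄Cl is a pure solid — omitted from K_p.)
At equilibrium, K_p = P(NH₃)·P(HCl) = 5.40.
(4.78)·(P(HCl)) = 5.40
P(HCl) = 1.13 bar

P(HCl) = 1.13 bar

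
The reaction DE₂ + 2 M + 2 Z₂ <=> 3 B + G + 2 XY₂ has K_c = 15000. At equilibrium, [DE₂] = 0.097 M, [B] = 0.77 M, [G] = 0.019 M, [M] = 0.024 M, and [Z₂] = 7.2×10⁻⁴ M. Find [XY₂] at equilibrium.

At equilibrium, K_c = [B]³·[G]·[XY₂]² / ([DE₂]·[M]²·[Z₂]²) = 15000.
(0.77)³·(0.019)·([XY₂])² / ((0.097)·(0.024)²·(7.2×10⁻⁴)²) = 15000
[XY₂]² = 5.01×10⁻⁵ ⇒ [XY₂] = 0.0071 M

[XY₂] = 0.0071 M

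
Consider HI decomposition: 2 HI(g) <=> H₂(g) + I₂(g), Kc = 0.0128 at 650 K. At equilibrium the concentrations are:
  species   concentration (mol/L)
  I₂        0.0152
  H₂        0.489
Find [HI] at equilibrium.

[HI] = 0.762 mol/L

At equilibrium, Kc = [H₂]·[I₂] / [HI]² = 0.0128.
(0.489)·(0.0152) / ([HI])² = 0.0128
[HI]² = 0.581 ⇒ [HI] = 0.762 mol/L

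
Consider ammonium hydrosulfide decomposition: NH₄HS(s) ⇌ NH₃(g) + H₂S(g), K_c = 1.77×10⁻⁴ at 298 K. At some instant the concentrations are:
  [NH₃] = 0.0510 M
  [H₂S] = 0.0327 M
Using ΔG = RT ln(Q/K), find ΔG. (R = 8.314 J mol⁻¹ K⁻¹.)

ΔG = 5.56 kJ/mol

(NH₄HS is a pure solid — omitted from Q_c.)
Q_c = [NH₃]·[H₂S] = (0.0510)·(0.0327) = 0.00167
ΔG = RT ln(Q_c/K_c) = (8.314 J mol⁻¹ K⁻¹)(298 K) × ln(0.00167/1.77×10⁻⁴)
   = (2.478 kJ/mol)(2.244) = 5.56 kJ/mol
ΔG > 0, so the forward reaction is non-spontaneous (proceeds in reverse).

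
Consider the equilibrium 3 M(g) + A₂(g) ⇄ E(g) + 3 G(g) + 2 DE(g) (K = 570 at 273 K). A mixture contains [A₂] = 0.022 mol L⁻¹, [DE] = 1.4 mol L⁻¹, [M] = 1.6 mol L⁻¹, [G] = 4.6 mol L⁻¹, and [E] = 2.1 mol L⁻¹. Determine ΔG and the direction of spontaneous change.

Q = [E]·[G]³·[DE]² / ([M]³·[A₂]) = (2.1)·(4.6)³·(1.4)² / ((1.6)³·(0.022)) = 4450
ΔG = RT ln(Q/K) = (8.314 J mol⁻¹ K⁻¹)(273 K) × ln(4450/570)
   = (2.270 kJ/mol)(2.055) = 4.66 kJ/mol
ΔG > 0, so the forward reaction is non-spontaneous (proceeds in reverse).

ΔG = 4.66 kJ/mol; the forward reaction is non-spontaneous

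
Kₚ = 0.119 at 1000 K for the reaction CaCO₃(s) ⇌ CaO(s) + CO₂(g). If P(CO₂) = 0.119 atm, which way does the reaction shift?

(CaCO₃, CaO are pure solids — omitted from Qₚ.)
Qₚ = P(CO₂) = 0.119
Qₚ = 0.119 = Kₚ, so the system is already at equilibrium.

no net change (already at equilibrium)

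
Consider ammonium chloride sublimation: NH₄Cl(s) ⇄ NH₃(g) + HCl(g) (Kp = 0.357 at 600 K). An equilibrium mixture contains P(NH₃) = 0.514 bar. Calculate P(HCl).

(NH₄Cl is a pure solid — omitted from Kp.)
At equilibrium, Kp = P(NH₃)·P(HCl) = 0.357.
(0.514)·(P(HCl)) = 0.357
P(HCl) = 0.695 bar

P(HCl) = 0.695 bar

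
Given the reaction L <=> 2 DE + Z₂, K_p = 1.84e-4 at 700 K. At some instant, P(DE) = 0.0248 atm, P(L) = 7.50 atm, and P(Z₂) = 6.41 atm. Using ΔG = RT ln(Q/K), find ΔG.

Q_p = P(DE)²·P(Z₂) / P(L) = (0.0248)²·(6.41) / (7.50) = 5.26e-4
ΔG = RT ln(Q_p/K_p) = (8.314 J mol⁻¹ K⁻¹)(700 K) × ln(5.26e-4/1.84e-4)
   = (5.820 kJ/mol)(1.050) = 6.11 kJ/mol
ΔG > 0, so the forward reaction is non-spontaneous (proceeds in reverse).

ΔG = 6.11 kJ/mol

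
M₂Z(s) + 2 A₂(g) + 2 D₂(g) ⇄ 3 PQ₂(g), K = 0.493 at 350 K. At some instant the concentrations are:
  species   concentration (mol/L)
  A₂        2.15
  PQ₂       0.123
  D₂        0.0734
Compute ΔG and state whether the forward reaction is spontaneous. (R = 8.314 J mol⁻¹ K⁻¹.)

(M₂Z is a pure solid — omitted from Q.)
Q = [PQ₂]³ / ([A₂]²·[D₂]²) = (0.123)³ / ((2.15)²·(0.0734)²) = 0.0747
ΔG = RT ln(Q/K) = (8.314 J mol⁻¹ K⁻¹)(350 K) × ln(0.0747/0.493)
   = (2.910 kJ/mol)(-1.887) = -5.49 kJ/mol
ΔG < 0, so the forward reaction is spontaneous (proceeds forward).

ΔG = -5.49 kJ/mol; the forward reaction is spontaneous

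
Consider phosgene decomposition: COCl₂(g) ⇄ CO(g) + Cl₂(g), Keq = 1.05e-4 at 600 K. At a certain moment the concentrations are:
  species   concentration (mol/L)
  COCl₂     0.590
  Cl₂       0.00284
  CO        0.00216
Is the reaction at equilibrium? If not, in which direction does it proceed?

Q = [CO]·[Cl₂] / [COCl₂] = (0.00216)·(0.00284) / (0.590) = 1.04e-5
Q = 1.04e-5 < Keq = 1.05e-4, so the forward reaction proceeds.

forward (toward products)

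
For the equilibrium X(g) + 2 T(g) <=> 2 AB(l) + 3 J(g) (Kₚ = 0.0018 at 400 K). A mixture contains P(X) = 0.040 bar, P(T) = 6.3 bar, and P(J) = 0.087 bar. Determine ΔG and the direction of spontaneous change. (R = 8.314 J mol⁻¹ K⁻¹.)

(AB is a pure liquid — omitted from Qₚ.)
Qₚ = P(J)³ / (P(X)·P(T)²) = (0.087)³ / ((0.040)·(6.3)²) = 4.15×10⁻⁴
ΔG = RT ln(Qₚ/Kₚ) = (8.314 J mol⁻¹ K⁻¹)(400 K) × ln(4.15×10⁻⁴/0.0018)
   = (3.326 kJ/mol)(-1.467) = -4.88 kJ/mol
ΔG < 0, so the forward reaction is spontaneous (proceeds forward).

ΔG = -4.88 kJ/mol; the forward reaction is spontaneous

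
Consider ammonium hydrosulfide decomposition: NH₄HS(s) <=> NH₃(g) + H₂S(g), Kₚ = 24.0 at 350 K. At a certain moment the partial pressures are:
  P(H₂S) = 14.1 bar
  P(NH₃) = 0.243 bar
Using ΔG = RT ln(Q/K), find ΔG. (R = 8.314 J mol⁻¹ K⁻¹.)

(NH₄HS is a pure solid — omitted from Qₚ.)
Qₚ = P(NH₃)·P(H₂S) = (0.243)·(14.1) = 3.43
ΔG = RT ln(Qₚ/Kₚ) = (8.314 J mol⁻¹ K⁻¹)(350 K) × ln(3.43/24.0)
   = (2.910 kJ/mol)(-1.945) = -5.66 kJ/mol
ΔG < 0, so the forward reaction is spontaneous (proceeds forward).

ΔG = -5.66 kJ/mol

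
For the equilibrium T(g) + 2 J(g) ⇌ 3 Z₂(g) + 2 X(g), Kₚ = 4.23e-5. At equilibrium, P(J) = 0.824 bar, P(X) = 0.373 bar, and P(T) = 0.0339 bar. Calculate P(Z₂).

At equilibrium, Kₚ = P(Z₂)³·P(X)² / (P(T)·P(J)²) = 4.23e-5.
(P(Z₂))³·(0.373)² / ((0.0339)·(0.824)²) = 4.23e-5
P(Z₂)³ = 7.00e-6 ⇒ P(Z₂) = 0.0191 bar

P(Z₂) = 0.0191 bar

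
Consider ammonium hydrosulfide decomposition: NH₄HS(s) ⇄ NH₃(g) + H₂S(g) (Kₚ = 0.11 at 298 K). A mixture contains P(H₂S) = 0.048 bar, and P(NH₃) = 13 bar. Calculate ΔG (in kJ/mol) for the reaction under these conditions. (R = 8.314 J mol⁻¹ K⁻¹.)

ΔG = 4.30 kJ/mol

(NH₄HS is a pure solid — omitted from Qₚ.)
Qₚ = P(NH₃)·P(H₂S) = (13)·(0.048) = 0.624
ΔG = RT ln(Qₚ/Kₚ) = (8.314 J mol⁻¹ K⁻¹)(298 K) × ln(0.624/0.11)
   = (2.478 kJ/mol)(1.736) = 4.30 kJ/mol
ΔG > 0, so the forward reaction is non-spontaneous (proceeds in reverse).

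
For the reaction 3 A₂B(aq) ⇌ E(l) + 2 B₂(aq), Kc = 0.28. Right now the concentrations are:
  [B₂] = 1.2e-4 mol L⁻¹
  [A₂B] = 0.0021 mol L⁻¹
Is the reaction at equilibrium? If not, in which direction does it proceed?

in the reverse direction

(E is a pure liquid — omitted from Qc.)
Qc = [B₂]² / [A₂B]³ = (1.2e-4)² / (0.0021)³ = 1.6
Qc = 1.6 > Kc = 0.28, so the reverse reaction proceeds.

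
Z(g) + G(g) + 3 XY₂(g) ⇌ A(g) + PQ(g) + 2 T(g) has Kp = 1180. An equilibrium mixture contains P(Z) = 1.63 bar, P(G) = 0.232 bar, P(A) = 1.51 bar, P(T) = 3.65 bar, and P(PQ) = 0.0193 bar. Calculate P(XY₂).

At equilibrium, Kp = P(A)·P(PQ)·P(T)² / (P(Z)·P(G)·P(XY₂)³) = 1180.
(1.51)·(0.0193)·(3.65)² / ((1.63)·(0.232)·(P(XY₂))³) = 1180
P(XY₂)³ = 8.70×10⁻⁴ ⇒ P(XY₂) = 0.0955 bar

P(XY₂) = 0.0955 bar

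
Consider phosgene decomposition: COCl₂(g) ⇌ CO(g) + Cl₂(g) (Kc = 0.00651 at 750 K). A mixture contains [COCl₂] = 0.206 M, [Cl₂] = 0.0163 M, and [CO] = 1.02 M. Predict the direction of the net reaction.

Qc = [CO]·[Cl₂] / [COCl₂] = (1.02)·(0.0163) / (0.206) = 0.0807
Qc = 0.0807 > Kc = 0.00651, so the reverse reaction proceeds.

to the left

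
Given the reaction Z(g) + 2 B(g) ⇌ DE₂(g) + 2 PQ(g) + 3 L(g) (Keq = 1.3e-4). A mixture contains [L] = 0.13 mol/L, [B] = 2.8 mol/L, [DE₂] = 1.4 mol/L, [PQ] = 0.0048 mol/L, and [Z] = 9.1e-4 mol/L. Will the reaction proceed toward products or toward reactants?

Q = [DE₂]·[PQ]²·[L]³ / ([Z]·[B]²) = (1.4)·(0.0048)²·(0.13)³ / ((9.1e-4)·(2.8)²) = 9.9e-6
Q = 9.9e-6 < Keq = 1.3e-4, so the forward reaction proceeds.

forward (toward products)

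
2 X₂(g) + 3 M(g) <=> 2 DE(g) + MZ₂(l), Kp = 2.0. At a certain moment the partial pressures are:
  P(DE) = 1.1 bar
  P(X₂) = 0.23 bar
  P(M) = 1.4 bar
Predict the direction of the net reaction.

to the left

(MZ₂ is a pure liquid — omitted from Qp.)
Qp = P(DE)² / (P(X₂)²·P(M)³) = (1.1)² / ((0.23)²·(1.4)³) = 8.3
Qp = 8.3 > Kp = 2.0, so the reverse reaction proceeds.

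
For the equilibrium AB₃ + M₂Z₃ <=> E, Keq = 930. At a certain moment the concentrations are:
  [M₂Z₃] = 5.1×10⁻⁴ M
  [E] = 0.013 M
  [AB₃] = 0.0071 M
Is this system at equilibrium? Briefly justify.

no; Q > K, reaction proceeds in reverse

Q = [E] / ([AB₃]·[M₂Z₃]) = (0.013) / ((0.0071)·(5.1×10⁻⁴)) = 3600
Q = 3600 > Keq = 930: net reverse reaction.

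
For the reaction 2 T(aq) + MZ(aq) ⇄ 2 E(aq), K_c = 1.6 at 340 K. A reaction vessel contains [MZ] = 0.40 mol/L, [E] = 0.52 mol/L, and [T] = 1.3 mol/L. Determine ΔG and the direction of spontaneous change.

ΔG = -3.92 kJ/mol; the forward reaction is spontaneous

Q_c = [E]² / ([T]²·[MZ]) = (0.52)² / ((1.3)²·(0.40)) = 0.400
ΔG = RT ln(Q_c/K_c) = (8.314 J mol⁻¹ K⁻¹)(340 K) × ln(0.400/1.6)
   = (2.827 kJ/mol)(-1.386) = -3.92 kJ/mol
ΔG < 0, so the forward reaction is spontaneous (proceeds forward).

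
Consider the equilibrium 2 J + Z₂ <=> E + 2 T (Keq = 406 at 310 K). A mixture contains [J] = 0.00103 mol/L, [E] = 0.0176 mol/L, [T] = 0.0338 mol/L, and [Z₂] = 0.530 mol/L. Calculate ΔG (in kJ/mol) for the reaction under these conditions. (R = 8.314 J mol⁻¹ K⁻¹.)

Q = [E]·[T]² / ([J]²·[Z₂]) = (0.0176)·(0.0338)² / ((0.00103)²·(0.530)) = 35.8
ΔG = RT ln(Q/Keq) = (8.314 J mol⁻¹ K⁻¹)(310 K) × ln(35.8/406)
   = (2.577 kJ/mol)(-2.428) = -6.26 kJ/mol
ΔG < 0, so the forward reaction is spontaneous (proceeds forward).

ΔG = -6.26 kJ/mol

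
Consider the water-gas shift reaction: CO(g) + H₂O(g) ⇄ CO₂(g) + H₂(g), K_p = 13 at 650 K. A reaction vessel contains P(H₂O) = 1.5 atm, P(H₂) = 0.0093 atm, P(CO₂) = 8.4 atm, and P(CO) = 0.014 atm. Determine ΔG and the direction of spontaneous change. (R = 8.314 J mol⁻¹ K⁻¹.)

ΔG = -6.76 kJ/mol; the forward reaction is spontaneous

Q_p = P(CO₂)·P(H₂) / (P(CO)·P(H₂O)) = (8.4)·(0.0093) / ((0.014)·(1.5)) = 3.72
ΔG = RT ln(Q_p/K_p) = (8.314 J mol⁻¹ K⁻¹)(650 K) × ln(3.72/13)
   = (5.404 kJ/mol)(-1.251) = -6.76 kJ/mol
ΔG < 0, so the forward reaction is spontaneous (proceeds forward).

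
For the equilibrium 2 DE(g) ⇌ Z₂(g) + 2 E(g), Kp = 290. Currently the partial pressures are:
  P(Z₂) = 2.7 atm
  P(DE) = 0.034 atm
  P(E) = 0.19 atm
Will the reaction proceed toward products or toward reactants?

Qp = P(Z₂)·P(E)² / P(DE)² = (2.7)·(0.19)² / (0.034)² = 84
Qp = 84 < Kp = 290, so the forward reaction proceeds.

in the forward direction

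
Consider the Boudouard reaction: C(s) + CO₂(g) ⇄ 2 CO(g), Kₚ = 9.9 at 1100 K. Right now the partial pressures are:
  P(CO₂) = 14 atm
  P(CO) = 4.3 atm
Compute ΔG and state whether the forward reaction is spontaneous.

ΔG = -18.4 kJ/mol; the forward reaction is spontaneous

(C is a pure solid — omitted from Qₚ.)
Qₚ = P(CO)² / P(CO₂) = (4.3)² / (14) = 1.32
ΔG = RT ln(Qₚ/Kₚ) = (8.314 J mol⁻¹ K⁻¹)(1100 K) × ln(1.32/9.9)
   = (9.145 kJ/mol)(-2.015) = -18.4 kJ/mol
ΔG < 0, so the forward reaction is spontaneous (proceeds forward).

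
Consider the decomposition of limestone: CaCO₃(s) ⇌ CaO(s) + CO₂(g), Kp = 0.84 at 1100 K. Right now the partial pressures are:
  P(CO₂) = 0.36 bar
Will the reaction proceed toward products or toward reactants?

(CaCO₃, CaO are pure solids — omitted from Qp.)
Qp = P(CO₂) = 0.36
Qp = 0.36 < Kp = 0.84, so the forward reaction proceeds.

toward products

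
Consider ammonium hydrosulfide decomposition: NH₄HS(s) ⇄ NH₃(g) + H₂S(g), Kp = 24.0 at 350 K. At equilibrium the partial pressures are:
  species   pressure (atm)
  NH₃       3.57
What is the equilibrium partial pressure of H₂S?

(NH₄HS is a pure solid — omitted from Kp.)
At equilibrium, Kp = P(NH₃)·P(H₂S) = 24.0.
(3.57)·(P(H₂S)) = 24.0
P(H₂S) = 6.72 atm

P(H₂S) = 6.72 atm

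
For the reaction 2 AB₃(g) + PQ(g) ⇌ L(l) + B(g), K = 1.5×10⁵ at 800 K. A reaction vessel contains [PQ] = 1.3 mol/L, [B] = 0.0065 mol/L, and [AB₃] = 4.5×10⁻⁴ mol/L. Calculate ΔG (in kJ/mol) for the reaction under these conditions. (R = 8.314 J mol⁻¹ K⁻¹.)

(L is a pure liquid — omitted from Q.)
Q = [B] / ([AB₃]²·[PQ]) = (0.0065) / ((4.5×10⁻⁴)²·(1.3)) = 24700
ΔG = RT ln(Q/K) = (8.314 J mol⁻¹ K⁻¹)(800 K) × ln(24700/1.5×10⁵)
   = (6.651 kJ/mol)(-1.804) = -12.0 kJ/mol
ΔG < 0, so the forward reaction is spontaneous (proceeds forward).

ΔG = -12.0 kJ/mol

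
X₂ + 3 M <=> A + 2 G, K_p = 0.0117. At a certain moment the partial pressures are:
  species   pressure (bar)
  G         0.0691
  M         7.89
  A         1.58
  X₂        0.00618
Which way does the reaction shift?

toward products

Q_p = P(A)·P(G)² / (P(X₂)·P(M)³) = (1.58)·(0.0691)² / ((0.00618)·(7.89)³) = 0.00249
Q_p = 0.00249 < K_p = 0.0117, so the forward reaction proceeds.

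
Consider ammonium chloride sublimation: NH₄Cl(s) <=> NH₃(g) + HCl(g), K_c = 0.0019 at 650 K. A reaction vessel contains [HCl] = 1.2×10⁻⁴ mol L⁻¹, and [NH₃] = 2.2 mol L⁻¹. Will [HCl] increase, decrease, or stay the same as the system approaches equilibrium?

increase

(NH₄Cl is a pure solid — omitted from Q_c.)
Q_c = [NH₃]·[HCl] = (2.2)·(1.2×10⁻⁴) = 2.6×10⁻⁴
Q_c = 2.6×10⁻⁴ < K_c = 0.0019: net forward reaction.
HCl is a product, so it increases.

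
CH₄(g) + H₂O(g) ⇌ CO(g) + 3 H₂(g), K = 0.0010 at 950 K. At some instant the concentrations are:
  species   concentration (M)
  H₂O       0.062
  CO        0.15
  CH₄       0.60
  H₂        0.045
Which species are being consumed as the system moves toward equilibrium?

CH₄, H₂O (reactants)

Q = [CO]·[H₂]³ / ([CH₄]·[H₂O]) = (0.15)·(0.045)³ / ((0.60)·(0.062)) = 3.7×10⁻⁴
Q = 3.7×10⁻⁴ < K = 0.0010: net forward reaction.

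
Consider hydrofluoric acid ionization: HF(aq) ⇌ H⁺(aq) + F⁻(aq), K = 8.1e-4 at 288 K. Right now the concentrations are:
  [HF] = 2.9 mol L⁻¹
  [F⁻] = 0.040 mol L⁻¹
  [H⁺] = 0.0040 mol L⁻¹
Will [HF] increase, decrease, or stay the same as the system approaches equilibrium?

Q = [H⁺]·[F⁻] / [HF] = (0.0040)·(0.040) / (2.9) = 5.5e-5
Q = 5.5e-5 < K = 8.1e-4: net forward reaction.
HF is a reactant, so it decreases.

decrease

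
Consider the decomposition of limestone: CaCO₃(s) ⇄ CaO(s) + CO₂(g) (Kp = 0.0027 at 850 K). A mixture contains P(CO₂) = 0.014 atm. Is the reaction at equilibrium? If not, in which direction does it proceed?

toward reactants

(CaCO₃, CaO are pure solids — omitted from Qp.)
Qp = P(CO₂) = 0.014
Qp = 0.014 > Kp = 0.0027, so the reverse reaction proceeds.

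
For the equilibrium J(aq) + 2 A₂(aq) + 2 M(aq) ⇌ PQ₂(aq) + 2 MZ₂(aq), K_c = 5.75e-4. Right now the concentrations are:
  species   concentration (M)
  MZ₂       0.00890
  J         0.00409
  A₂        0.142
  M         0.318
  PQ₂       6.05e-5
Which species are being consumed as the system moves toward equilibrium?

none (at equilibrium)

Q_c = [PQ₂]·[MZ₂]² / ([J]·[A₂]²·[M]²) = (6.05e-5)·(0.00890)² / ((0.00409)·(0.142)²·(0.318)²) = 5.75e-4
Q_c = 5.75e-4 = K_c; the system is at equilibrium.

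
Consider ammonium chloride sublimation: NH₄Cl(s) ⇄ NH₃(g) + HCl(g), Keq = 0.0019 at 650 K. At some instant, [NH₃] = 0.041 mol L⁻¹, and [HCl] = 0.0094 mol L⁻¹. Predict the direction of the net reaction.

to the right

(NH₄Cl is a pure solid — omitted from Q.)
Q = [NH₃]·[HCl] = (0.041)·(0.0094) = 3.9×10⁻⁴
Q = 3.9×10⁻⁴ < Keq = 0.0019, so the forward reaction proceeds.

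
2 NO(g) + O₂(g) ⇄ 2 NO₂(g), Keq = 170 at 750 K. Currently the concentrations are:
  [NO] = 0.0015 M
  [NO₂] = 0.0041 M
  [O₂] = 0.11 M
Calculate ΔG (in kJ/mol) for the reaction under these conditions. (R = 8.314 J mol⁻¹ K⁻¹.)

Q = [NO₂]² / ([NO]²·[O₂]) = (0.0041)² / ((0.0015)²·(0.11)) = 67.9
ΔG = RT ln(Q/Keq) = (8.314 J mol⁻¹ K⁻¹)(750 K) × ln(67.9/170)
   = (6.236 kJ/mol)(-0.9178) = -5.72 kJ/mol
ΔG < 0, so the forward reaction is spontaneous (proceeds forward).

ΔG = -5.72 kJ/mol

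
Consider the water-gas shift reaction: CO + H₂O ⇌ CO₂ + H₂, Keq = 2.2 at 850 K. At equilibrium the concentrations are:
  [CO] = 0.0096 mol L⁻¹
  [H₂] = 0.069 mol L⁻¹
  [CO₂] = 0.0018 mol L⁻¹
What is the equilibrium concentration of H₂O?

At equilibrium, Keq = [CO₂]·[H₂] / ([CO]·[H₂O]) = 2.2.
(0.0018)·(0.069) / ((0.0096)·([H₂O])) = 2.2
[H₂O] = 0.00588 = 0.0059 mol L⁻¹

[H₂O] = 0.0059 mol L⁻¹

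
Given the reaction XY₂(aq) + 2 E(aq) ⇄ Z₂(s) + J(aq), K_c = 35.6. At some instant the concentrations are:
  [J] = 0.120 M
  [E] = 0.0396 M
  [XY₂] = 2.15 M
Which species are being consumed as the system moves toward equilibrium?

(Z₂ is a pure solid — omitted from Q_c.)
Q_c = [J] / ([XY₂]·[E]²) = (0.120) / ((2.15)·(0.0396)²) = 35.6
Q_c = 35.6 = K_c; the system is at equilibrium.

none (at equilibrium)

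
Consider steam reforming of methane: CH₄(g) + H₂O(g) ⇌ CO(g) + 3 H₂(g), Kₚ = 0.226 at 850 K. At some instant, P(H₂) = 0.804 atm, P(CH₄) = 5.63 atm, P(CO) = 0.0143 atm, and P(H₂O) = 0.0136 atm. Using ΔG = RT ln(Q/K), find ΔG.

Qₚ = P(CO)·P(H₂)³ / (P(CH₄)·P(H₂O)) = (0.0143)·(0.804)³ / ((5.63)·(0.0136)) = 0.0971
ΔG = RT ln(Qₚ/Kₚ) = (8.314 J mol⁻¹ K⁻¹)(850 K) × ln(0.0971/0.226)
   = (7.067 kJ/mol)(-0.8448) = -5.97 kJ/mol
ΔG < 0, so the forward reaction is spontaneous (proceeds forward).

ΔG = -5.97 kJ/mol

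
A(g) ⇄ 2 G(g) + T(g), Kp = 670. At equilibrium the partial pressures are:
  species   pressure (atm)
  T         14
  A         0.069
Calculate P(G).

At equilibrium, Kp = P(G)²·P(T) / P(A) = 670.
(P(G))²·(14) / (0.069) = 670
P(G)² = 3.30 ⇒ P(G) = 1.8 atm

P(G) = 1.8 atm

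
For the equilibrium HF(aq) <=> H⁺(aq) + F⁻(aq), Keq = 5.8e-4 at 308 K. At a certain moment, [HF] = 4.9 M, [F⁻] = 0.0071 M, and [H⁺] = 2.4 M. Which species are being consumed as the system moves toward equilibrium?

Q = [H⁺]·[F⁻] / [HF] = (2.4)·(0.0071) / (4.9) = 0.0035
Q = 0.0035 > Keq = 5.8e-4: net reverse reaction.

H⁺, F⁻ (products)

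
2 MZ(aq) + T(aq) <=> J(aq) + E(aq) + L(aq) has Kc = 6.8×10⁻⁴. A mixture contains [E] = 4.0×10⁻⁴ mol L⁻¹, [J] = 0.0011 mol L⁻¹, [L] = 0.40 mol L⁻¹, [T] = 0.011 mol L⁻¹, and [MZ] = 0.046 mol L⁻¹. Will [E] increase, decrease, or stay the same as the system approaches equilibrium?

decrease

Qc = [J]·[E]·[L] / ([MZ]²·[T]) = (0.0011)·(4.0×10⁻⁴)·(0.40) / ((0.046)²·(0.011)) = 0.0076
Qc = 0.0076 > Kc = 6.8×10⁻⁴: net reverse reaction.
E is a product, so it decreases.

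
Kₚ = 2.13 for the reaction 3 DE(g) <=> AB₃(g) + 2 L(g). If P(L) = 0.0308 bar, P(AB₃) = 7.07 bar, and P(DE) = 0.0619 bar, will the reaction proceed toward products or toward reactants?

reverse (toward reactants)

Qₚ = P(AB₃)·P(L)² / P(DE)³ = (7.07)·(0.0308)² / (0.0619)³ = 28.3
Qₚ = 28.3 > Kₚ = 2.13, so the reverse reaction proceeds.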